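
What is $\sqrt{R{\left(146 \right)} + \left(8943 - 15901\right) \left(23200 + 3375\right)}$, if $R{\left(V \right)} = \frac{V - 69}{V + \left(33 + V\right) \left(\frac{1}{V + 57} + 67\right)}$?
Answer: $\frac{7 i \sqrt{47351882177838339}}{112018} \approx 13598.0 i$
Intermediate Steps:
$R{\left(V \right)} = \frac{-69 + V}{V + \left(33 + V\right) \left(67 + \frac{1}{57 + V}\right)}$ ($R{\left(V \right)} = \frac{-69 + V}{V + \left(33 + V\right) \left(\frac{1}{57 + V} + 67\right)} = \frac{-69 + V}{V + \left(33 + V\right) \left(67 + \frac{1}{57 + V}\right)}$)
$\sqrt{R{\left(146 \right)} + \left(8943 - 15901\right) \left(23200 + 3375\right)} = \sqrt{\frac{-3933 + 146^{2} - 1752}{4 \left(31515 + 17 \cdot 146^{2} + 1522 \cdot 146\right)} + \left(8943 - 15901\right) \left(23200 + 3375\right)} = \sqrt{\frac{-3933 + 21316 - 1752}{4 \left(31515 + 17 \cdot 21316 + 222212\right)} - 184908850} = \sqrt{\frac{1}{4} \frac{1}{31515 + 362372 + 222212} \cdot 15631 - 184908850} = \sqrt{\frac{1}{4} \cdot \frac{1}{616099} \cdot 15631 - 184908850} = \sqrt{\frac{1421}{224036} - 184908850} = \sqrt{- \frac{41426239117179}{224036}} = \frac{7 i \sqrt{47351882177838339}}{112018}$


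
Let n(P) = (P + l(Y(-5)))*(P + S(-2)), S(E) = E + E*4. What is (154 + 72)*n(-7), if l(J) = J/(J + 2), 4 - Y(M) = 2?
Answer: 24973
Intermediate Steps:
Y(M) = 2 (Y(M) = 4 - 1*2 = 4 - 2 = 2)
S(E) = 5*E (S(E) = E + 4*E = 5*E)
l(J) = J/(2 + J)
n(P) = (1/2 + P)*(-10 + P) (n(P) = (P + 2/(2 + 2))*(P + 5*(-2)) = (P + 2/4)*(P - 10) = (P + 2*(1/4))*(-10 + P) = (P + 1/2)*(-10 + P) = (1/2 + P)*(-10 + P))
(154 + 72)*n(-7) = (154 + 72)*(-5 + (-7)**2 - 19/2*(-7)) = 226*(-5 + 49 + 133/2) = 226*(221/2) = 24973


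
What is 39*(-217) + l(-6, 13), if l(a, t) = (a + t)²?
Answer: -8414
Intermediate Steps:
39*(-217) + l(-6, 13) = 39*(-217) + (-6 + 13)² = -8463 + 7² = -8463 + 49 = -8414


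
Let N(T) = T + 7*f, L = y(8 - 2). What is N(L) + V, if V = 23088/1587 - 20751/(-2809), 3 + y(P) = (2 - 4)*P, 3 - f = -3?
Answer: 72716290/1485961 ≈ 48.936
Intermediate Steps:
f = 6 (f = 3 - 1*(-3) = 3 + 3 = 6)
y(P) = -3 - 2*P (y(P) = -3 + (2 - 4)*P = -3 - 2*P)
L = -15 (L = -3 - 2*(8 - 2) = -3 - 2*6 = -3 - 12 = -15)
N(T) = 42 + T (N(T) = T + 7*6 = T + 42 = 42 + T)
V = 32595343/1485961 (V = 23088*(1/1587) - 20751*(-1/2809) = 7696/529 + 20751/2809 = 32595343/1485961 ≈ 21.936)
N(L) + V = (42 - 15) + 32595343/1485961 = 27 + 32595343/1485961 = 72716290/1485961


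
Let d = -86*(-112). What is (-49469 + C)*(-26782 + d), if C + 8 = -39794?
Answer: 1530997650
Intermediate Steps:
C = -39802 (C = -8 - 39794 = -39802)
d = 9632
(-49469 + C)*(-26782 + d) = (-49469 - 39802)*(-26782 + 9632) = -89271*(-17150) = 1530997650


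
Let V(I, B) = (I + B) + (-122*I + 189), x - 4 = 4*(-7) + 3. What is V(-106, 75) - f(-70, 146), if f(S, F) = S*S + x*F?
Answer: 11256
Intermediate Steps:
x = -21 (x = 4 + (4*(-7) + 3) = 4 + (-28 + 3) = 4 - 25 = -21)
f(S, F) = S² - 21*F (f(S, F) = S*S - 21*F = S² - 21*F)
V(I, B) = 189 + B - 121*I (V(I, B) = (B + I) + (189 - 122*I) = 189 + B - 121*I)
V(-106, 75) - f(-70, 146) = (189 + 75 - 121*(-106)) - ((-70)² - 21*146) = (189 + 75 + 12826) - (4900 - 3066) = 13090 - 1*1834 = 13090 - 1834 = 11256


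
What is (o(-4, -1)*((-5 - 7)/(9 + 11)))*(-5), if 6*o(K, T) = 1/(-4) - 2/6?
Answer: -7/24 ≈ -0.29167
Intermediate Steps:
o(K, T) = -7/72 (o(K, T) = (1/(-4) - 2/6)/6 = (1*(-¼) - 2*⅙)/6 = (-¼ - ⅓)/6 = (⅙)*(-7/12) = -7/72)
(o(-4, -1)*((-5 - 7)/(9 + 11)))*(-5) = -7*(-5 - 7)/(72*(9 + 11))*(-5) = -(-7)/(6*20)*(-5) = -7/72*(-⅗)*(-5) = (7/120)*(-5) = -7/24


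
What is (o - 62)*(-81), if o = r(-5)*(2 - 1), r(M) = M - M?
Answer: 5022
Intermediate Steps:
r(M) = 0
o = 0 (o = 0*(2 - 1) = 0*1 = 0)
(o - 62)*(-81) = (0 - 62)*(-81) = -62*(-81) = 5022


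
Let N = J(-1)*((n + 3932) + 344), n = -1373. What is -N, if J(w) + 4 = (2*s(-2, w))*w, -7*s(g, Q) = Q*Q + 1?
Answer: 69672/7 ≈ 9953.1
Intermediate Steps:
s(g, Q) = -⅐ - Q²/7 (s(g, Q) = -(Q*Q + 1)/7 = -(Q² + 1)/7 = -(1 + Q²)/7 = -⅐ - Q²/7)
J(w) = -4 + w*(-2/7 - 2*w²/7) (J(w) = -4 + (2*(-⅐ - w²/7))*w = -4 + (-2/7 - 2*w²/7)*w = -4 + w*(-2/7 - 2*w²/7))
N = -69672/7 (N = (-4 - 2/7*(-1)*(1 + (-1)²))*((-1373 + 3932) + 344) = (-4 - 2/7*(-1)*(1 + 1))*(2559 + 344) = (-4 - 2/7*(-1)*2)*2903 = (-4 + 4/7)*2903 = -24/7*2903 = -69672/7 ≈ -9953.1)
-N = -1*(-69672/7) = 69672/7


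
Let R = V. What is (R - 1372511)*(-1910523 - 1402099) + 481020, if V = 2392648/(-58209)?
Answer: 264661583218905214/58209 ≈ 4.5467e+12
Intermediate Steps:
V = -2392648/58209 (V = 2392648*(-1/58209) = -2392648/58209 ≈ -41.104)
R = -2392648/58209 ≈ -41.104
(R - 1372511)*(-1910523 - 1402099) + 481020 = (-2392648/58209 - 1372511)*(-1910523 - 1402099) + 481020 = -79894885447/58209*(-3312622) + 481020 = 264661555219212034/58209 + 481020 = 264661583218905214/58209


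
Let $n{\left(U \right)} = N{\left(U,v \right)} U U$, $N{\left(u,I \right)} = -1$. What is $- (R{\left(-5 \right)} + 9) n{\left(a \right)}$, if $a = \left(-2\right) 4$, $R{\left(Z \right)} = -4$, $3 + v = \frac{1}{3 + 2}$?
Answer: $320$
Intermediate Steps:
$v = - \frac{14}{5}$ ($v = -3 + \frac{1}{3 + 2} = -3 + \frac{1}{5} = - \frac{14}{5} \approx -2.8$)
$a = -8$
$n{\left(U \right)} = - U^{2}$ ($n{\left(U \right)} = - U U = - U^{2}$)
$- (R{\left(-5 \right)} + 9) n{\left(a \right)} = - (-4 + 9) \left(- \left(-8\right)^{2}\right) = \left(-1\right) 5 \left(\left(-1\right) 64\right) = \left(-5\right) \left(-64\right) = 320$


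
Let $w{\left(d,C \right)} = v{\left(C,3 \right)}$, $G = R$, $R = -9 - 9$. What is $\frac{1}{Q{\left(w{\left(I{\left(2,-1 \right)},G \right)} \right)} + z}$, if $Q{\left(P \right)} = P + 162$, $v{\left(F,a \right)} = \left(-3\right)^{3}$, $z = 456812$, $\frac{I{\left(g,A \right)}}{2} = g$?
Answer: $\frac{1}{456947} \approx 2.1884 \cdot 10^{-6}$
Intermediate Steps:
$I{\left(g,A \right)} = 2 g$
$v{\left(F,a \right)} = -27$
$R = -18$
$G = -18$
$w{\left(d,C \right)} = -27$
$Q{\left(P \right)} = 162 + P$
$\frac{1}{Q{\left(w{\left(I{\left(2,-1 \right)},G \right)} \right)} + z} = \frac{1}{\left(162 - 27\right) + 456812} = \frac{1}{135 + 456812} = \frac{1}{456947}$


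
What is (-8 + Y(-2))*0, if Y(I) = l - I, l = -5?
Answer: 0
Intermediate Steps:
Y(I) = -5 - I
(-8 + Y(-2))*0 = (-8 + (-5 - 1*(-2)))*0 = (-8 + (-5 + 2))*0 = (-8 - 3)*0 = -11*0 = 0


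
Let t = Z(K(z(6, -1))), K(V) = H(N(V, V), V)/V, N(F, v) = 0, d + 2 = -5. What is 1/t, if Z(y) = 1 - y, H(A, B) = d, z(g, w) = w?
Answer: -⅙ ≈ -0.16667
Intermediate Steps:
d = -7 (d = -2 - 5 = -7)
H(A, B) = -7
K(V) = -7/V
t = -6 (t = 1 - (-7)/(-1) = 1 - (-7)*(-1) = 1 - 1*7 = 1 - 7 = -6)
1/t = 1/(-6) = -⅙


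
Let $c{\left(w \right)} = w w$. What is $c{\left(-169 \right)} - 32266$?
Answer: $-3705$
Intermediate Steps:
$c{\left(w \right)} = w^{2}$
$c{\left(-169 \right)} - 32266 = \left(-169\right)^{2} - 32266 = 28561 - 32266 = -3705$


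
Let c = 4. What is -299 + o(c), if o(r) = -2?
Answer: -301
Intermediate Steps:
-299 + o(c) = -299 - 2 = -301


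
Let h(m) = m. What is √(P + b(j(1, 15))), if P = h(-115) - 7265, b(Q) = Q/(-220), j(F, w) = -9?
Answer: 3*I*√9921945/110 ≈ 85.907*I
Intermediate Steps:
b(Q) = -Q/220 (b(Q) = Q*(-1/220) = -Q/220)
P = -7380 (P = -115 - 7265 = -7380)
√(P + b(j(1, 15))) = √(-7380 - 1/220*(-9)) = √(-7380 + 9/220) = √(-1623591/220) = 3*I*√9921945/110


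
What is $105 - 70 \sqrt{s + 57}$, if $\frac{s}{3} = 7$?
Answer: $105 - 70 \sqrt{78} \approx -513.22$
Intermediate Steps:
$s = 21$ ($s = 3 \cdot 7 = 21$)
$105 - 70 \sqrt{s + 57} = 105 - 70 \sqrt{21 + 57} = 105 - 70 \sqrt{78}$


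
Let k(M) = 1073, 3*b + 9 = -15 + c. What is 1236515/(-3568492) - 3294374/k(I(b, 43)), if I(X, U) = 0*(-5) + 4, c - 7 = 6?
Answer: -11757274044603/3828991916 ≈ -3070.6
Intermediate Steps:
c = 13 (c = 7 + 6 = 13)
b = -11/3 (b = -3 + (-15 + 13)/3 = -3 + (⅓)*(-2) = -3 - ⅔ = -11/3 ≈ -3.6667)
I(X, U) = 4 (I(X, U) = 0 + 4 = 4)
1236515/(-3568492) - 3294374/k(I(b, 43)) = 1236515/(-3568492) - 3294374/1073 = 1236515*(-1/3568492) - 3294374*1/1073 = -1236515/3568492 - 3294374/1073 = -11757274044603/3828991916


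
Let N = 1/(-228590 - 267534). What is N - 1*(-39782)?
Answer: 19736804967/496124 ≈ 39782.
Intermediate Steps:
N = -1/496124 (N = 1/(-496124) = -1/496124 ≈ -2.0156e-6)
N - 1*(-39782) = -1/496124 - 1*(-39782) = -1/496124 + 39782 = 19736804967/496124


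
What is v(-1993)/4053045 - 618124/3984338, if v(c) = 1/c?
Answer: -2496515894215639/16092180754977765 ≈ -0.15514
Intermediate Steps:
v(-1993)/4053045 - 618124/3984338 = 1/(-1993*4053045) - 618124/3984338 = -1/1993*1/4053045 - 618124*1/3984338 = -1/8077718685 - 309062/1992169 = -2496515894215639/16092180754977765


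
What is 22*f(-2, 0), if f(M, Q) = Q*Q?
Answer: 0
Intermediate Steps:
f(M, Q) = Q²
22*f(-2, 0) = 22*0² = 22*0 = 0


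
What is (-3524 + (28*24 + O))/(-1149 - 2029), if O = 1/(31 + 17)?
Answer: 136895/152544 ≈ 0.89741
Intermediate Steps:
O = 1/48 ≈ 0.020833
(-3524 + (28*24 + O))/(-1149 - 2029) = (-3524 + (28*24 + 1/48))/(-1149 - 2029) = (-3524 + (672 + 1/48))/(-3178) = (-3524 + 32257/48)*(-1/3178) = -136895/48*(-1/3178) = 136895/152544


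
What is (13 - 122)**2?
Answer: 11881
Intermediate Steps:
(13 - 122)**2 = (-109)**2 = 11881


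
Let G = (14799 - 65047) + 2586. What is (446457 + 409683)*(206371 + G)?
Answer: 135877123260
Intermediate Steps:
G = -47662 (G = -50248 + 2586 = -47662)
(446457 + 409683)*(206371 + G) = (446457 + 409683)*(206371 - 47662) = 856140*158709 = 135877123260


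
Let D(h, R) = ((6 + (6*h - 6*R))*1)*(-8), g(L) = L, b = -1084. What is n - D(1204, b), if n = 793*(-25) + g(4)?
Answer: 90051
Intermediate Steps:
D(h, R) = -48 - 48*h + 48*R (D(h, R) = ((6 + (-6*R + 6*h))*1)*(-8) = ((6 - 6*R + 6*h)*1)*(-8) = (6 - 6*R + 6*h)*(-8) = -48 - 48*h + 48*R)
n = -19821 (n = 793*(-25) + 4 = -19825 + 4 = -19821)
n - D(1204, b) = -19821 - (-48 - 48*1204 + 48*(-1084)) = -19821 - (-48 - 57792 - 52032) = -19821 - 1*(-109872) = -19821 + 109872 = 90051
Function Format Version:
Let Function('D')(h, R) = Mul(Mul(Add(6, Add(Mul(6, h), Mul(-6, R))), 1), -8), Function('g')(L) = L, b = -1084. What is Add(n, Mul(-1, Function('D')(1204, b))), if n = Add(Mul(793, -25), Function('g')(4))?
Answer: 90051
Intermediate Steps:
Function('D')(h, R) = Add(-48, Mul(-48, h), Mul(48, R)) (Function('D')(h, R) = Mul(Mul(Add(6, Add(Mul(-6, R), Mul(6, h))), 1), -8) = Mul(Mul(Add(6, Mul(-6, R), Mul(6, h)), 1), -8) = Mul(Add(6, Mul(-6, R), Mul(6, h)), -8) = Add(-48, Mul(-48, h), Mul(48, R)))
n = -19821 (n = Add(Mul(793, -25), 4) = Add(-19825, 4) = -19821)
Add(n, Mul(-1, Function('D')(1204, b))) = Add(-19821, Mul(-1, Add(-48, Mul(-48, 1204), Mul(48, -1084)))) = Add(-19821, Mul(-1, Add(-48, -57792, -52032))) = Add(-19821, Mul(-1, -109872)) = Add(-19821, 109872) = 90051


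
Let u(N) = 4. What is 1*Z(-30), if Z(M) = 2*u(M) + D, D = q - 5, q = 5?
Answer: 8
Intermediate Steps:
D = 0 (D = 5 - 5 = 0)
Z(M) = 8 (Z(M) = 2*4 + 0 = 8 + 0 = 8)
1*Z(-30) = 1*8 = 8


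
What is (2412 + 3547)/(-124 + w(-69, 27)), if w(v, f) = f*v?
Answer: -5959/1987 ≈ -2.9990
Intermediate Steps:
(2412 + 3547)/(-124 + w(-69, 27)) = (2412 + 3547)/(-124 + 27*(-69)) = 5959/(-124 - 1863) = 5959/(-1987) = 5959*(-1/1987) = -5959/1987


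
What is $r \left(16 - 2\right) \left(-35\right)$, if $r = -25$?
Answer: $12250$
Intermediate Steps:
$r \left(16 - 2\right) \left(-35\right) = - 25 \left(16 - 2\right) \left(-35\right) = \left(-25\right) 14 \left(-35\right) = \left(-350\right) \left(-35\right) = 12250$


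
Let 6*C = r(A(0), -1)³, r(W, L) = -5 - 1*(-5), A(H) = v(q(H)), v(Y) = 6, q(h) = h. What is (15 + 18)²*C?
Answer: 0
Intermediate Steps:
A(H) = 6
r(W, L) = 0 (r(W, L) = -5 + 5 = 0)
C = 0 (C = (⅙)*0³ = (⅙)*0 = 0)
(15 + 18)²*C = (15 + 18)²*0 = 33²*0 = 1089*0 = 0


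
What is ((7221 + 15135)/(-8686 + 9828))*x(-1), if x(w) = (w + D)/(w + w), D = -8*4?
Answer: 184437/571 ≈ 323.01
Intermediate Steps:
D = -32 (D = -4*8 = -32)
x(w) = (-32 + w)/(2*w) (x(w) = (w - 32)/(w + w) = (-32 + w)/((2*w)) = (-32 + w)*(1/(2*w)) = (-32 + w)/(2*w))
((7221 + 15135)/(-8686 + 9828))*x(-1) = ((7221 + 15135)/(-8686 + 9828))*((½)*(-32 - 1)/(-1)) = (22356/1142)*((½)*(-1)*(-33)) = (22356*(1/1142))*(33/2) = (11178/571)*(33/2) = 184437/571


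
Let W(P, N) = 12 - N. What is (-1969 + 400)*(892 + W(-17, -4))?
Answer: -1424652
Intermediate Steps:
(-1969 + 400)*(892 + W(-17, -4)) = (-1969 + 400)*(892 + (12 - 1*(-4))) = -1569*(892 + (12 + 4)) = -1569*(892 + 16) = -1569*908 = -1424652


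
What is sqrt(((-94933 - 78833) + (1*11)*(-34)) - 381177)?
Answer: 7*I*sqrt(11333) ≈ 745.2*I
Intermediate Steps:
sqrt(((-94933 - 78833) + (1*11)*(-34)) - 381177) = sqrt((-173766 + 11*(-34)) - 381177) = sqrt((-173766 - 374) - 381177) = sqrt(-174140 - 381177) = sqrt(-555317) = 7*I*sqrt(11333)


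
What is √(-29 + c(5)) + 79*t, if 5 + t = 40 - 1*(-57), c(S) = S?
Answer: 7268 + 2*I*√6 ≈ 7268.0 + 4.899*I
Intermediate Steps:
t = 92 (t = -5 + (40 - 1*(-57)) = -5 + (40 + 57) = -5 + 97 = 92)
√(-29 + c(5)) + 79*t = √(-29 + 5) + 79*92 = √(-24) + 7268 = 2*I*√6 + 7268 = 7268 + 2*I*√6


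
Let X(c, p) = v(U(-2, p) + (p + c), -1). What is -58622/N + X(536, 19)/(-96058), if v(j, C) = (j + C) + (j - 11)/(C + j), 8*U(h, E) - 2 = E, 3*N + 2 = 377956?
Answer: -304657980493697/646673660973584 ≈ -0.47112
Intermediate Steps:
N = 377954/3 (N = -⅔ + (⅓)*377956 = -⅔ + 377956/3 = 377954/3 ≈ 1.2598e+5)
U(h, E) = ¼ + E/8
v(j, C) = C + j + (-11 + j)/(C + j) (v(j, C) = (C + j) + (-11 + j)/(C + j) = C + j + (-11 + j)/(C + j))
X(c, p) = (-41/4 + (¼ + c + 9*p/8)² - c - 9*p/8)/(-¾ + c + 9*p/8) (X(c, p) = (-11 + ((¼ + p/8) + (p + c)) + (-1)² + ((¼ + p/8) + (p + c))² + 2*(-1)*((¼ + p/8) + (p + c)))/(-1 + ((¼ + p/8) + (p + c))) = (-11 + ((¼ + p/8) + (c + p)) + 1 + ((¼ + p/8) + (c + p))² + 2*(-1)*((¼ + p/8) + (c + p)))/(-1 + ((¼ + p/8) + (c + p))) = (-11 + (¼ + c + 9*p/8) + 1 + (¼ + c + 9*p/8)² + 2*(-1)*(¼ + c + 9*p/8))/(-1 + (¼ + c + 9*p/8)) = (-11 + (¼ + c + 9*p/8) + 1 + (¼ + c + 9*p/8)² + (-½ - 2*c - 9*p/4))/(-¾ + c + 9*p/8) = (-41/4 + (¼ + c + 9*p/8)² - c - 9*p/8)/(-¾ + c + 9*p/8))
-58622/N + X(536, 19)/(-96058) = -58622/377954/3 + ((-656 + (2 + 8*536 + 9*19)² - 72*19 - 64*536)/(8*(-6 + 8*536 + 9*19)))/(-96058) = -58622*3/377954 + ((-656 + (2 + 4288 + 171)² - 1368 - 34304)/(8*(-6 + 4288 + 171)))*(-1/96058) = -87933/188977 + ((⅛)*(-656 + 4461² - 1368 - 34304)/4453)*(-1/96058) = -87933/188977 + ((⅛)*(1/4453)*(-656 + 19900521 - 1368 - 34304))*(-1/96058) = -87933/188977 + ((⅛)*(1/4453)*19864193)*(-1/96058) = -87933/188977 + (19864193/35624)*(-1/96058) = -87933/188977 - 19864193/3421970192 = -304657980493697/646673660973584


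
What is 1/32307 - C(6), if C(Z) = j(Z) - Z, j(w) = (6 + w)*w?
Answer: -2132261/32307 ≈ -66.000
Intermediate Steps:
j(w) = w*(6 + w)
C(Z) = -Z + Z*(6 + Z) (C(Z) = Z*(6 + Z) - Z = -Z + Z*(6 + Z))
1/32307 - C(6) = 1/32307 - 6*(5 + 6) = 1/32307 - 6*11 = 1/32307 - 1*66 = 1/32307 - 66 = -2132261/32307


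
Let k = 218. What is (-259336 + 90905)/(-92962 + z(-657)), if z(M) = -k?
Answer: 168431/93180 ≈ 1.8076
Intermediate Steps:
z(M) = -218 (z(M) = -1*218 = -218)
(-259336 + 90905)/(-92962 + z(-657)) = (-259336 + 90905)/(-92962 - 218) = -168431/(-93180) = -168431*(-1/93180) = 168431/93180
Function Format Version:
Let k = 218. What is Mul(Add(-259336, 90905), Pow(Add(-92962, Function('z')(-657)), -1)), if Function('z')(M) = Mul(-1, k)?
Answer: Rational(168431, 93180) ≈ 1.8076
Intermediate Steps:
Function('z')(M) = -218 (Function('z')(M) = Mul(-1, 218) = -218)
Mul(Add(-259336, 90905), Pow(Add(-92962, Function('z')(-657)), -1)) = Mul(Add(-259336, 90905), Pow(Add(-92962, -218), -1)) = Mul(-168431, Pow(-93180, -1)) = Mul(-168431, Rational(-1, 93180)) = Rational(168431, 93180)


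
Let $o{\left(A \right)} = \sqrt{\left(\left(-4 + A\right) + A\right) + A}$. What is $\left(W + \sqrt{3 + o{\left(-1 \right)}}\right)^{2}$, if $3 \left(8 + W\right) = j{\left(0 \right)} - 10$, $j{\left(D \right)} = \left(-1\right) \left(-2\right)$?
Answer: $\frac{\left(32 - 3 \sqrt{3 + i \sqrt{7}}\right)^{2}}{9} \approx 76.867 - 12.439 i$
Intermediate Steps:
$j{\left(D \right)} = 2$
$o{\left(A \right)} = \sqrt{-4 + 3 A}$ ($o{\left(A \right)} = \sqrt{\left(-4 + 2 A\right) + A} = \sqrt{-4 + 3 A}$)
$W = - \frac{32}{3}$ ($W = -8 + \frac{2 - 10}{3} = -8 + \frac{1}{3} \left(-8\right) = -8 - \frac{8}{3} = - \frac{32}{3} \approx -10.667$)
$\left(W + \sqrt{3 + o{\left(-1 \right)}}\right)^{2} = \left(- \frac{32}{3} + \sqrt{3 + \sqrt{-4 + 3 \left(-1\right)}}\right)^{2} = \left(- \frac{32}{3} + \sqrt{3 + \sqrt{-4 - 3}}\right)^{2} = \left(- \frac{32}{3} + \sqrt{3 + \sqrt{-7}}\right)^{2} = \left(- \frac{32}{3} + \sqrt{3 + i \sqrt{7}}\right)^{2}$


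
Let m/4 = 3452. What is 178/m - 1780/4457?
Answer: -11892447/30771128 ≈ -0.38648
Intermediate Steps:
m = 13808 (m = 4*3452 = 13808)
178/m - 1780/4457 = 178/13808 - 1780/4457 = 178*(1/13808) - 1780*1/4457 = 89/6904 - 1780/4457 = -11892447/30771128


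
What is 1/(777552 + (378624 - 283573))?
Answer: 1/872603 ≈ 1.1460e-6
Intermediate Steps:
1/(777552 + (378624 - 283573)) = 1/(777552 + 95051) = 1/872603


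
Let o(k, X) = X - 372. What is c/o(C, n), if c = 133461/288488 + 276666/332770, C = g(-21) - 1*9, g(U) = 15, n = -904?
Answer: -62113318989/61248096822880 ≈ -0.0010141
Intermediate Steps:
C = 6 (C = 15 - 1*9 = 15 - 9 = 6)
c = 62113318989/48000075880 (c = 133461*(1/288488) + 276666*(1/332770) = 133461/288488 + 138333/166385 = 62113318989/48000075880 ≈ 1.2940)
o(k, X) = -372 + X
c/o(C, n) = 62113318989/(48000075880*(-372 - 904)) = (62113318989/48000075880)/(-1276) = (62113318989/48000075880)*(-1/1276) = -62113318989/61248096822880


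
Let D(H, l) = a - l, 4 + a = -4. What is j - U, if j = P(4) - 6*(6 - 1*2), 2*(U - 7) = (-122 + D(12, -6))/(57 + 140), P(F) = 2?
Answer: -5651/197 ≈ -28.685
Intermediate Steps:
a = -8 (a = -4 - 4 = -8)
D(H, l) = -8 - l
U = 1317/197 (U = 7 + ((-122 + (-8 - 1*(-6)))/(57 + 140))/2 = 7 + ((-122 + (-8 + 6))/197)/2 = 7 + ((-122 - 2)*(1/197))/2 = 7 + (-124*1/197)/2 = 7 + (1/2)*(-124/197) = 7 - 62/197 = 1317/197 ≈ 6.6853)
j = -22 (j = 2 - 6*(6 - 1*2) = 2 - 6*(6 - 2) = 2 - 6*4 = 2 - 24 = -22)
j - U = -22 - 1*1317/197 = -22 - 1317/197 = -5651/197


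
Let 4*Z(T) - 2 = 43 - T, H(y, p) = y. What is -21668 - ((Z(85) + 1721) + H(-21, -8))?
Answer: -23358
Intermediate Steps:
Z(T) = 45/4 - T/4 (Z(T) = ½ + (43 - T)/4 = ½ + (43/4 - T/4) = 45/4 - T/4)
-21668 - ((Z(85) + 1721) + H(-21, -8)) = -21668 - (((45/4 - ¼*85) + 1721) - 21) = -21668 - (((45/4 - 85/4) + 1721) - 21) = -21668 - ((-10 + 1721) - 21) = -21668 - (1711 - 21) = -21668 - 1*1690 = -21668 - 1690 = -23358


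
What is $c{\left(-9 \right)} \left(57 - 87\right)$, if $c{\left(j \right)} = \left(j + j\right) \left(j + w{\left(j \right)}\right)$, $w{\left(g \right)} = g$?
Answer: $-9720$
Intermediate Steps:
$c{\left(j \right)} = 4 j^{2}$ ($c{\left(j \right)} = \left(j + j\right) \left(j + j\right) = 2 j 2 j = 4 j^{2}$)
$c{\left(-9 \right)} \left(57 - 87\right) = 4 \left(-9\right)^{2} \left(57 - 87\right) = 4 \cdot 81 \left(-30\right) = 324 \left(-30\right) = -9720$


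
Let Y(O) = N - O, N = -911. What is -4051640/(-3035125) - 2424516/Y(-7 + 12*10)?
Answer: 368142900193/155398400 ≈ 2369.0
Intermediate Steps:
Y(O) = -911 - O
-4051640/(-3035125) - 2424516/Y(-7 + 12*10) = -4051640/(-3035125) - 2424516/(-911 - (-7 + 12*10)) = -4051640*(-1/3035125) - 2424516/(-911 - (-7 + 120)) = 810328/607025 - 2424516/(-911 - 1*113) = 810328/607025 - 2424516/(-911 - 113) = 810328/607025 - 2424516/(-1024) = 810328/607025 - 2424516*(-1/1024) = 810328/607025 + 606129/256 = 368142900193/155398400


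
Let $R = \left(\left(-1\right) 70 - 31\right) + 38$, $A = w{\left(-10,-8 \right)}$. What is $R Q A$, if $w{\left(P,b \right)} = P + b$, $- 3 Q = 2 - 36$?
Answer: $12852$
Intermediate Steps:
$Q = \frac{34}{3}$ ($Q = - \frac{2 - 36}{3} = \left(- \frac{1}{3}\right) \left(-34\right) = \frac{34}{3} \approx 11.333$)
$A = -18$ ($A = -10 - 8 = -18$)
$R = -63$ ($R = \left(-70 - 31\right) + 38 = -101 + 38 = -63$)
$R Q A = \left(-63\right) \frac{34}{3} \left(-18\right) = \left(-714\right) \left(-18\right) = 12852$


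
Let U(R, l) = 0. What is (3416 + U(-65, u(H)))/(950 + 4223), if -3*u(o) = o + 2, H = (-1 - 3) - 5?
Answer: 488/739 ≈ 0.66035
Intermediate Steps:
H = -9 (H = -4 - 5 = -9)
u(o) = -2/3 - o/3 (u(o) = -(o + 2)/3 = -(2 + o)/3 = -2/3 - o/3)
(3416 + U(-65, u(H)))/(950 + 4223) = (3416 + 0)/(950 + 4223) = 3416/5173 = 3416*(1/5173) = 488/739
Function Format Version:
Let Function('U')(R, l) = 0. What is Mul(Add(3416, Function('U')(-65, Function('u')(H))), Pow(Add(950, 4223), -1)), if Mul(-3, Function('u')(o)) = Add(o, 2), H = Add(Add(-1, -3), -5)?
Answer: Rational(488, 739) ≈ 0.66035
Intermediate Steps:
H = -9 (H = Add(-4, -5) = -9)
Function('u')(o) = Add(Rational(-2, 3), Mul(Rational(-1, 3), o)) (Function('u')(o) = Mul(Rational(-1, 3), Add(o, 2)) = Mul(Rational(-1, 3), Add(2, o)) = Add(Rational(-2, 3), Mul(Rational(-1, 3), o)))
Mul(Add(3416, Function('U')(-65, Function('u')(H))), Pow(Add(950, 4223), -1)) = Mul(Add(3416, 0), Pow(Add(950, 4223), -1)) = Mul(3416, Pow(5173, -1)) = Mul(3416, Rational(1, 5173)) = Rational(488, 739)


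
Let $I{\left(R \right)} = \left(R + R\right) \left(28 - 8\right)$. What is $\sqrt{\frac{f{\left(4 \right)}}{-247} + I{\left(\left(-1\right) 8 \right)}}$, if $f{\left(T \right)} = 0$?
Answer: $8 i \sqrt{5} \approx 17.889 i$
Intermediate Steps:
$I{\left(R \right)} = 40 R$ ($I{\left(R \right)} = 2 R 20 = 40 R$)
$\sqrt{\frac{f{\left(4 \right)}}{-247} + I{\left(\left(-1\right) 8 \right)}} = \sqrt{\frac{0}{-247} + 40 \left(\left(-1\right) 8\right)} = \sqrt{0 \left(- \frac{1}{247}\right) + 40 \left(-8\right)} = \sqrt{0 - 320} = \sqrt{-320} = 8 i \sqrt{5}$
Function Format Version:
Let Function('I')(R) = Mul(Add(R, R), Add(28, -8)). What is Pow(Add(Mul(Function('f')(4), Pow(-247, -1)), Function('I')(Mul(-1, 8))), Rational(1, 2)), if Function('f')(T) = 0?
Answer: Mul(8, I, Pow(5, Rational(1, 2))) ≈ Mul(17.889, I)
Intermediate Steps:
Function('I')(R) = Mul(40, R) (Function('I')(R) = Mul(Mul(2, R), 20) = Mul(40, R))
Pow(Add(Mul(Function('f')(4), Pow(-247, -1)), Function('I')(Mul(-1, 8))), Rational(1, 2)) = Pow(Add(Mul(0, Pow(-247, -1)), Mul(40, Mul(-1, 8))), Rational(1, 2)) = Pow(Add(Mul(0, Rational(-1, 247)), Mul(40, -8)), Rational(1, 2)) = Pow(Add(0, -320), Rational(1, 2)) = Pow(-320, Rational(1, 2)) = Mul(8, I, Pow(5, Rational(1, 2)))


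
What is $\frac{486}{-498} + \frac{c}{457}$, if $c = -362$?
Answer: $- \frac{67063}{37931} \approx -1.768$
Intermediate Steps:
$\frac{486}{-498} + \frac{c}{457} = \frac{486}{-498} - \frac{362}{457} = 486 \left(- \frac{1}{498}\right) - \frac{362}{457} = - \frac{81}{83} - \frac{362}{457} = - \frac{67063}{37931}$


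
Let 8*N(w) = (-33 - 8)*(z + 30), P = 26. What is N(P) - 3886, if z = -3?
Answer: -32195/8 ≈ -4024.4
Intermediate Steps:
N(w) = -1107/8 (N(w) = ((-33 - 8)*(-3 + 30))/8 = (-41*27)/8 = (⅛)*(-1107) = -1107/8)
N(P) - 3886 = -1107/8 - 3886 = -32195/8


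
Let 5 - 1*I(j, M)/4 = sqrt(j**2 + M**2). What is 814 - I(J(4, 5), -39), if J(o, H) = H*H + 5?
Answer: 794 + 12*sqrt(269) ≈ 990.81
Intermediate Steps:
J(o, H) = 5 + H**2 (J(o, H) = H**2 + 5 = 5 + H**2)
I(j, M) = 20 - 4*sqrt(M**2 + j**2) (I(j, M) = 20 - 4*sqrt(j**2 + M**2) = 20 - 4*sqrt(M**2 + j**2))
814 - I(J(4, 5), -39) = 814 - (20 - 4*sqrt((-39)**2 + (5 + 5**2)**2)) = 814 - (20 - 4*sqrt(1521 + (5 + 25)**2)) = 814 - (20 - 4*sqrt(1521 + 30**2)) = 814 - (20 - 4*sqrt(1521 + 900)) = 814 - (20 - 12*sqrt(269)) = 814 + (-20 + 12*sqrt(269)) = 794 + 12*sqrt(269)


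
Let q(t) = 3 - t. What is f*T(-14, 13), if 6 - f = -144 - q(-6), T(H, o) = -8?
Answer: -1272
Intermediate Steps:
f = 159 (f = 6 - (-144 - (3 - 1*(-6))) = 6 - (-144 - (3 + 6)) = 6 - (-144 - 1*9) = 6 - (-144 - 9) = 6 - 1*(-153) = 6 + 153 = 159)
f*T(-14, 13) = 159*(-8) = -1272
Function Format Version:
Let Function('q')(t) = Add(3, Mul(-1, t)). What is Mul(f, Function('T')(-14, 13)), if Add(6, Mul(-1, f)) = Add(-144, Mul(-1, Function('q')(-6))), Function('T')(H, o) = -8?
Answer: -1272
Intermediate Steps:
f = 159 (f = Add(6, Mul(-1, Add(-144, Mul(-1, Add(3, Mul(-1, -6)))))) = Add(6, Mul(-1, Add(-144, Mul(-1, Add(3, 6))))) = Add(6, Mul(-1, Add(-144, Mul(-1, 9)))) = Add(6, Mul(-1, Add(-144, -9))) = Add(6, Mul(-1, -153)) = Add(6, 153) = 159)
Mul(f, Function('T')(-14, 13)) = Mul(159, -8) = -1272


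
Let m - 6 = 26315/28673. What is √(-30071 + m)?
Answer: I*√24716912500390/28673 ≈ 173.39*I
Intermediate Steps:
m = 198353/28673 (m = 6 + 26315/28673 = 198353/28673 ≈ 6.9178)
√(-30071 + m) = √(-30071 + 198353/28673) = √(-862027430/28673) = I*√24716912500390/28673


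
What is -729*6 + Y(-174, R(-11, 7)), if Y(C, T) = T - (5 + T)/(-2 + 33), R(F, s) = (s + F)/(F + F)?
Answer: -1491529/341 ≈ -4374.0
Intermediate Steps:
R(F, s) = (F + s)/(2*F) (R(F, s) = (F + s)/((2*F)) = (F + s)*(1/(2*F)) = (F + s)/(2*F))
Y(C, T) = -5/31 + 30*T/31 (Y(C, T) = T - (5 + T)/31 = T - (5/31 + T/31) = T + (-5/31 - T/31) = -5/31 + 30*T/31)
-729*6 + Y(-174, R(-11, 7)) = -729*6 + (-5/31 + 30*((½)*(-11 + 7)/(-11))/31) = -4374 + (-5/31 + 30*((½)*(-1/11)*(-4))/31) = -4374 + (-5/31 + (30/31)*(2/11)) = -4374 + (-5/31 + 60/341) = -4374 + 5/341 = -1491529/341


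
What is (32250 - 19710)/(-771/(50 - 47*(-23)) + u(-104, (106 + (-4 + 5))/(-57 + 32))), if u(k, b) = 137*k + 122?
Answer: -1575860/1775253 ≈ -0.88768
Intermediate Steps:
u(k, b) = 122 + 137*k
(32250 - 19710)/(-771/(50 - 47*(-23)) + u(-104, (106 + (-4 + 5))/(-57 + 32))) = (32250 - 19710)/(-771/(50 - 47*(-23)) + (122 + 137*(-104))) = 12540/(-771/(50 + 1081) + (122 - 14248)) = 12540/(-771/1131 - 14126) = 12540/(-771*1/1131 - 14126) = 12540/(-257/377 - 14126) = 12540/(-5325759/377) = 12540*(-377/5325759) = -1575860/1775253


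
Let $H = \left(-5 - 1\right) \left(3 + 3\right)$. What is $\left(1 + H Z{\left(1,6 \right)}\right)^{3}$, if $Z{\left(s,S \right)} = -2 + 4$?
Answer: $-357911$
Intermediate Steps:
$Z{\left(s,S \right)} = 2$
$H = -36$ ($H = \left(-6\right) 6 = -36$)
$\left(1 + H Z{\left(1,6 \right)}\right)^{3} = \left(1 - 72\right)^{3} = \left(-71\right)^{3} = -357911$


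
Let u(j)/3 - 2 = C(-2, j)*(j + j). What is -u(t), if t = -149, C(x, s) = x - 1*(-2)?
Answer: -6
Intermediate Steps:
C(x, s) = 2 + x (C(x, s) = x + 2 = 2 + x)
u(j) = 6 (u(j) = 6 + 3*((2 - 2)*(j + j)) = 6 + 3*(0*(2*j)) = 6 + 3*0 = 6 + 0 = 6)
-u(t) = -1*6 = -6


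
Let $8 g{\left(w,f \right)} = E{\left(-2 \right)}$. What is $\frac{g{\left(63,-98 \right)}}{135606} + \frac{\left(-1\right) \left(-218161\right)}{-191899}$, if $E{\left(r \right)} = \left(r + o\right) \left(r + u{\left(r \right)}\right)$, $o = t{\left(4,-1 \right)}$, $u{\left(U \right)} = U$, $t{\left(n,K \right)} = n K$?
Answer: $- \frac{9861121623}{8674218598} \approx -1.1368$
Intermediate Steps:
$t{\left(n,K \right)} = K n$
$o = -4$ ($o = \left(-1\right) 4 = -4$)
$E{\left(r \right)} = 2 r \left(-4 + r\right)$ ($E{\left(r \right)} = \left(r - 4\right) \left(r + r\right) = \left(-4 + r\right) 2 r = 2 r \left(-4 + r\right)$)
$g{\left(w,f \right)} = 3$ ($g{\left(w,f \right)} = \frac{2 \left(-2\right) \left(-4 - 2\right)}{8} = \frac{2 \left(-2\right) \left(-6\right)}{8} = \frac{1}{8} \cdot 24 = 3$)
$\frac{g{\left(63,-98 \right)}}{135606} + \frac{\left(-1\right) \left(-218161\right)}{-191899} = \frac{3}{135606} + \frac{\left(-1\right) \left(-218161\right)}{-191899} = 3 \cdot \frac{1}{135606} + 218161 \left(- \frac{1}{191899}\right) = \frac{1}{45202} - \frac{218161}{191899} = - \frac{9861121623}{8674218598}$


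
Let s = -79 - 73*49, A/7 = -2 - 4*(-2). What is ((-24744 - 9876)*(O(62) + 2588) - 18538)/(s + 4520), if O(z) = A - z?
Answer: -44461349/432 ≈ -1.0292e+5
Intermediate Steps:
A = 42 (A = 7*(-2 - 4*(-2)) = 7*(-2 + 8) = 7*6 = 42)
O(z) = 42 - z
s = -3656 (s = -79 - 3577 = -3656)
((-24744 - 9876)*(O(62) + 2588) - 18538)/(s + 4520) = ((-24744 - 9876)*((42 - 1*62) + 2588) - 18538)/(-3656 + 4520) = (-34620*((42 - 62) + 2588) - 18538)/864 = (-34620*(-20 + 2588) - 18538)*(1/864) = (-34620*2568 - 18538)*(1/864) = (-88904160 - 18538)*(1/864) = -88922698*1/864 = -44461349/432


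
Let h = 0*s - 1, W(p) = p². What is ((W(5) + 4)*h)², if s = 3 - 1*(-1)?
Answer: 841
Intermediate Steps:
s = 4 (s = 3 + 1 = 4)
h = -1 (h = 0*4 - 1 = 0 - 1 = -1)
((W(5) + 4)*h)² = ((5² + 4)*(-1))² = ((25 + 4)*(-1))² = (29*(-1))² = (-29)² = 841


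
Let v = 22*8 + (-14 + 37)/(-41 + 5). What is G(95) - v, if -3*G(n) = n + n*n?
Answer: -115753/36 ≈ -3215.4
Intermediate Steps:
G(n) = -n/3 - n²/3 (G(n) = -(n + n*n)/3 = -(n + n²)/3 = -n/3 - n²/3)
v = 6313/36 (v = 176 + 23/(-36) = 176 + 23*(-1/36) = 176 - 23/36 = 6313/36 ≈ 175.36)
G(95) - v = -⅓*95*(1 + 95) - 1*6313/36 = -⅓*95*96 - 6313/36 = -3040 - 6313/36 = -115753/36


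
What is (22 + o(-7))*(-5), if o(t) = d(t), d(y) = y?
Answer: -75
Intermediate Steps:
o(t) = t
(22 + o(-7))*(-5) = (22 - 7)*(-5) = 15*(-5) = -75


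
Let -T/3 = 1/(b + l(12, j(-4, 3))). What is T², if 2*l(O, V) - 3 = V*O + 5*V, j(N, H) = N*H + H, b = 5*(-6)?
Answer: 1/1225 ≈ 0.00081633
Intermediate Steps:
b = -30
j(N, H) = H + H*N (j(N, H) = H*N + H = H + H*N)
l(O, V) = 3/2 + 5*V/2 + O*V/2 (l(O, V) = 3/2 + (V*O + 5*V)/2 = 3/2 + (O*V + 5*V)/2 = 3/2 + (5*V + O*V)/2 = 3/2 + (5*V/2 + O*V/2) = 3/2 + 5*V/2 + O*V/2)
T = 1/35 (T = -3/(-30 + (3/2 + 5*(3*(1 - 4))/2 + (½)*12*(3*(1 - 4)))) = -3/(-30 + (3/2 + 5*(3*(-3))/2 + (½)*12*(3*(-3)))) = -3/(-30 + (3/2 + (5/2)*(-9) + (½)*12*(-9))) = -3/(-30 + (3/2 - 45/2 - 54)) = -3/(-30 - 75) = -3/(-105) = -3*(-1/105) = 1/35 ≈ 0.028571)
T² = (1/35)² = 1/1225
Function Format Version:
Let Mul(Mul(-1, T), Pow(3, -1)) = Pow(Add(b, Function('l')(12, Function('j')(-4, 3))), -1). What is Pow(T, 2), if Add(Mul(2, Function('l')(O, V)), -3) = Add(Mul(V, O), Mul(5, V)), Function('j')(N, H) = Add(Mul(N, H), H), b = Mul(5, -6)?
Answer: Rational(1, 1225) ≈ 0.00081633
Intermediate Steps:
b = -30
Function('j')(N, H) = Add(H, Mul(H, N)) (Function('j')(N, H) = Add(Mul(H, N), H) = Add(H, Mul(H, N)))
Function('l')(O, V) = Add(Rational(3, 2), Mul(Rational(5, 2), V), Mul(Rational(1, 2), O, V)) (Function('l')(O, V) = Add(Rational(3, 2), Mul(Rational(1, 2), Add(Mul(V, O), Mul(5, V)))) = Add(Rational(3, 2), Mul(Rational(1, 2), Add(Mul(O, V), Mul(5, V)))) = Add(Rational(3, 2), Mul(Rational(1, 2), Add(Mul(5, V), Mul(O, V)))) = Add(Rational(3, 2), Add(Mul(Rational(5, 2), V), Mul(Rational(1, 2), O, V))) = Add(Rational(3, 2), Mul(Rational(5, 2), V), Mul(Rational(1, 2), O, V)))
T = Rational(1, 35) (T = Mul(-3, Pow(Add(-30, Add(Rational(3, 2), Mul(Rational(5, 2), Mul(3, Add(1, -4))), Mul(Rational(1, 2), 12, Mul(3, Add(1, -4))))), -1)) = Mul(-3, Pow(Add(-30, Add(Rational(3, 2), Mul(Rational(5, 2), Mul(3, -3)), Mul(Rational(1, 2), 12, Mul(3, -3)))), -1)) = Mul(-3, Pow(Add(-30, Add(Rational(3, 2), Mul(Rational(5, 2), -9), Mul(Rational(1, 2), 12, -9))), -1)) = Mul(-3, Pow(Add(-30, Add(Rational(3, 2), Rational(-45, 2), -54)), -1)) = Mul(-3, Pow(Add(-30, -75), -1)) = Mul(-3, Pow(-105, -1)) = Mul(-3, Rational(-1, 105)) = Rational(1, 35) ≈ 0.028571)
Pow(T, 2) = Pow(Rational(1, 35), 2) = Rational(1, 1225)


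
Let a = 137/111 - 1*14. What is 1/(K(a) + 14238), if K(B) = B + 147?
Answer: 111/1595318 ≈ 6.9579e-5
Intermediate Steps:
a = -1417/111 (a = 137*(1/111) - 14 = 137/111 - 14 = -1417/111 ≈ -12.766)
K(B) = 147 + B
1/(K(a) + 14238) = 1/((147 - 1417/111) + 14238) = 1/(14900/111 + 14238) = 1/(1595318/111) = 111/1595318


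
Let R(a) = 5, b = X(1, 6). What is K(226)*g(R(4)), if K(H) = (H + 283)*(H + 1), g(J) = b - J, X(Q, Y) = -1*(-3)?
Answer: -231086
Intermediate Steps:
X(Q, Y) = 3
b = 3
g(J) = 3 - J
K(H) = (1 + H)*(283 + H) (K(H) = (283 + H)*(1 + H) = (1 + H)*(283 + H))
K(226)*g(R(4)) = (283 + 226² + 284*226)*(3 - 1*5) = (283 + 51076 + 64184)*(3 - 5) = 115543*(-2) = -231086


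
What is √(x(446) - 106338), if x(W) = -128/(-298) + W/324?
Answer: I*√764889428602/2682 ≈ 326.09*I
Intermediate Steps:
x(W) = 64/149 + W/324 (x(W) = -128*(-1/298) + W*(1/324) = 64/149 + W/324)
√(x(446) - 106338) = √((64/149 + (1/324)*446) - 106338) = √((64/149 + 223/162) - 106338) = √(43595/24138 - 106338) = √(-2566743049/24138) = I*√764889428602/2682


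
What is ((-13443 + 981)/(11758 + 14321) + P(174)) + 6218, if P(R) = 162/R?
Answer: 1567653391/252097 ≈ 6218.5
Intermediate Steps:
((-13443 + 981)/(11758 + 14321) + P(174)) + 6218 = ((-13443 + 981)/(11758 + 14321) + 162/174) + 6218 = (-12462/26079 + 162*(1/174)) + 6218 = (-12462*1/26079 + 27/29) + 6218 = (-4154/8693 + 27/29) + 6218 = 114245/252097 + 6218 = 1567653391/252097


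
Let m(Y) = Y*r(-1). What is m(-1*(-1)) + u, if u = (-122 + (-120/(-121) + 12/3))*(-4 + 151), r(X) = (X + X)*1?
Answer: -2081468/121 ≈ -17202.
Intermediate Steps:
r(X) = 2*X (r(X) = (2*X)*1 = 2*X)
m(Y) = -2*Y (m(Y) = Y*(2*(-1)) = Y*(-2) = -2*Y)
u = -2081226/121 (u = (-122 + (-120*(-1/121) + 12*(1/3)))*147 = (-122 + (120/121 + 4))*147 = (-122 + 604/121)*147 = -14158/121*147 = -2081226/121 ≈ -17200.)
m(-1*(-1)) + u = -(-2)*(-1) - 2081226/121 = -2*1 - 2081226/121 = -2 - 2081226/121 = -2081468/121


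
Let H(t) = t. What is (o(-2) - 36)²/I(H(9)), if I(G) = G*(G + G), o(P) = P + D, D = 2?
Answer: 8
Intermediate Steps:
o(P) = 2 + P (o(P) = P + 2 = 2 + P)
I(G) = 2*G² (I(G) = G*(2*G) = 2*G²)
(o(-2) - 36)²/I(H(9)) = ((2 - 2) - 36)²/((2*9²)) = (0 - 36)²/((2*81)) = (-36)²/162 = 1296*(1/162) = 8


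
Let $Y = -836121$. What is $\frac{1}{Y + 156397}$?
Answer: $- \frac{1}{679724} \approx -1.4712 \cdot 10^{-6}$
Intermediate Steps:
$\frac{1}{Y + 156397} = \frac{1}{-836121 + 156397} = \frac{1}{-679724} = - \frac{1}{679724}$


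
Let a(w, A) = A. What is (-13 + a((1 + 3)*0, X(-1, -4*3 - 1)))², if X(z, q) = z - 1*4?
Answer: 324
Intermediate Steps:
X(z, q) = -4 + z (X(z, q) = z - 4 = -4 + z)
(-13 + a((1 + 3)*0, X(-1, -4*3 - 1)))² = (-13 + (-4 - 1))² = (-13 - 5)² = (-18)² = 324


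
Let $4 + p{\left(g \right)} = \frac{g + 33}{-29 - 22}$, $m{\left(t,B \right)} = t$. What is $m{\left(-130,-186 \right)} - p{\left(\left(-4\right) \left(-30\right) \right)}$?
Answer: $-123$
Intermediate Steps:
$p{\left(g \right)} = - \frac{79}{17} - \frac{g}{51}$ ($p{\left(g \right)} = -4 + \frac{g + 33}{-29 - 22} = -4 + \frac{33 + g}{-51} = -4 + \left(33 + g\right) \left(- \frac{1}{51}\right) = -4 - \left(\frac{11}{17} + \frac{g}{51}\right) = - \frac{79}{17} - \frac{g}{51}$)
$m{\left(-130,-186 \right)} - p{\left(\left(-4\right) \left(-30\right) \right)} = -130 - \left(- \frac{79}{17} - \frac{\left(-4\right) \left(-30\right)}{51}\right) = -130 - \left(- \frac{79}{17} - \frac{40}{17}\right) = -130 - -7 = -130 + 7 = -123$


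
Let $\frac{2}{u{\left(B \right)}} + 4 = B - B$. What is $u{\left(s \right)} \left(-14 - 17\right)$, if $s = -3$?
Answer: $\frac{31}{2} \approx 15.5$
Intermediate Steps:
$u{\left(B \right)} = - \frac{1}{2}$ ($u{\left(B \right)} = \frac{2}{-4 + \left(B - B\right)} = \frac{2}{-4 + 0} = \frac{2}{-4} = 2 \left(- \frac{1}{4}\right) = - \frac{1}{2}$)
$u{\left(s \right)} \left(-14 - 17\right) = - \frac{-14 - 17}{2} = \left(- \frac{1}{2}\right) \left(-31\right) = \frac{31}{2}$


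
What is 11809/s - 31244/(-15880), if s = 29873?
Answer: 280219733/118595810 ≈ 2.3628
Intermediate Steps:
11809/s - 31244/(-15880) = 11809/29873 - 31244/(-15880) = 11809*(1/29873) - 31244*(-1/15880) = 11809/29873 + 7811/3970 = 280219733/118595810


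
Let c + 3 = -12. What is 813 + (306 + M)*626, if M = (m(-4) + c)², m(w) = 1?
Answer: 315065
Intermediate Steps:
c = -15 (c = -3 - 12 = -15)
M = 196 (M = (1 - 15)² = (-14)² = 196)
813 + (306 + M)*626 = 813 + (306 + 196)*626 = 813 + 502*626 = 813 + 314252 = 315065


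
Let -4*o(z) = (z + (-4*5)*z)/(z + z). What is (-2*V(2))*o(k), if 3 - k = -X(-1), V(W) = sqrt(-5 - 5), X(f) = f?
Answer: -19*I*sqrt(10)/4 ≈ -15.021*I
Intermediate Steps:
V(W) = I*sqrt(10) (V(W) = sqrt(-10) = I*sqrt(10))
k = 2 (k = 3 - (-1)*(-1) = 3 - 1*1 = 3 - 1 = 2)
o(z) = 19/8 (o(z) = -(z + (-4*5)*z)/(4*(z + z)) = -(z - 20*z)/(4*(2*z)) = -(-19*z)*1/(2*z)/4 = -1/4*(-19/2) = 19/8)
(-2*V(2))*o(k) = -2*I*sqrt(10)*(19/8) = -19*I*sqrt(10)/4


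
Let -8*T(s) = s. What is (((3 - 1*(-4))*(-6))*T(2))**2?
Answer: 441/4 ≈ 110.25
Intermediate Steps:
T(s) = -s/8
(((3 - 1*(-4))*(-6))*T(2))**2 = (((3 - 1*(-4))*(-6))*(-1/8*2))**2 = (((3 + 4)*(-6))*(-1/4))**2 = ((7*(-6))*(-1/4))**2 = (-42*(-1/4))**2 = (21/2)**2 = 441/4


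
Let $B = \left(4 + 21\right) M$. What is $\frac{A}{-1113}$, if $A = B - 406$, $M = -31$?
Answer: $\frac{1181}{1113} \approx 1.0611$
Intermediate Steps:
$B = -775$ ($B = \left(4 + 21\right) \left(-31\right) = 25 \left(-31\right) = -775$)
$A = -1181$ ($A = -775 - 406 = -1181$)
$\frac{A}{-1113} = - \frac{1181}{-1113} = \left(-1181\right) \left(- \frac{1}{1113}\right) = \frac{1181}{1113}$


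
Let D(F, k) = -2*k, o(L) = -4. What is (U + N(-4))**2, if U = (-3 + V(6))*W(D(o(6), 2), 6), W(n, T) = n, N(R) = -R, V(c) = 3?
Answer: 16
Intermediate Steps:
U = 0 (U = (-3 + 3)*(-2*2) = 0*(-4) = 0)
(U + N(-4))**2 = (0 - 1*(-4))**2 = (0 + 4)**2 = 4**2 = 16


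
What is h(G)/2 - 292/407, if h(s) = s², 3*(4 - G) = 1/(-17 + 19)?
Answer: 194279/29304 ≈ 6.6298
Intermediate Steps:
G = 23/6 (G = 4 - 1/(3*(-17 + 19)) = 4 - ⅓/2 = 4 - ⅓*½ = 4 - ⅙ = 23/6 ≈ 3.8333)
h(G)/2 - 292/407 = (23/6)²/2 - 292/407 = (529/36)*(½) - 292*1/407 = 529/72 - 292/407 = 194279/29304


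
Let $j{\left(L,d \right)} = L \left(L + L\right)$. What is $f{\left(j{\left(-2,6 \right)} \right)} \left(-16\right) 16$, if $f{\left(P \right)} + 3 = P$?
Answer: $-1280$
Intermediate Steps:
$j{\left(L,d \right)} = 2 L^{2}$ ($j{\left(L,d \right)} = L 2 L = 2 L^{2}$)
$f{\left(P \right)} = -3 + P$
$f{\left(j{\left(-2,6 \right)} \right)} \left(-16\right) 16 = \left(-3 + 2 \left(-2\right)^{2}\right) \left(-16\right) 16 = \left(-3 + 2 \cdot 4\right) \left(-16\right) 16 = \left(-3 + 8\right) \left(-16\right) 16 = 5 \left(-16\right) 16 = \left(-80\right) 16 = -1280$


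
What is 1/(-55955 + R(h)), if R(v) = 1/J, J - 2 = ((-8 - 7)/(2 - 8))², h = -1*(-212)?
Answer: -33/1846511 ≈ -1.7872e-5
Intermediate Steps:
h = 212
J = 33/4 (J = 2 + ((-8 - 7)/(2 - 8))² = 2 + (-15/(-6))² = 2 + (-15*(-⅙))² = 2 + (5/2)² = 2 + 25/4 = 33/4 ≈ 8.2500)
R(v) = 4/33 (R(v) = 1/(33/4) = 4/33)
1/(-55955 + R(h)) = 1/(-55955 + 4/33) = 1/(-1846511/33) = -33/1846511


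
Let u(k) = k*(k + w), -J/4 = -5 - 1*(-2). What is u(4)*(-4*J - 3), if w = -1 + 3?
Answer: -1224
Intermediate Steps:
w = 2
J = 12 (J = -4*(-5 - 1*(-2)) = -4*(-5 + 2) = -4*(-3) = 12)
u(k) = k*(2 + k) (u(k) = k*(k + 2) = k*(2 + k))
u(4)*(-4*J - 3) = (4*(2 + 4))*(-4*12 - 3) = (4*6)*(-48 - 3) = 24*(-51) = -1224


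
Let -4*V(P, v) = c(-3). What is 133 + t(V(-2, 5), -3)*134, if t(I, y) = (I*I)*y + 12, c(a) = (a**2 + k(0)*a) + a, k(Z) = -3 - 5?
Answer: -41743/2 ≈ -20872.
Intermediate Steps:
k(Z) = -8
c(a) = a**2 - 7*a (c(a) = (a**2 - 8*a) + a = a**2 - 7*a)
V(P, v) = -15/2 (V(P, v) = -(-3)*(-7 - 3)/4 = -(-3)*(-10)/4 = -1/4*30 = -15/2)
t(I, y) = 12 + y*I**2 (t(I, y) = I**2*y + 12 = y*I**2 + 12 = 12 + y*I**2)
133 + t(V(-2, 5), -3)*134 = 133 + (12 - 3*(-15/2)**2)*134 = 133 + (12 - 3*225/4)*134 = 133 + (12 - 675/4)*134 = 133 - 627/4*134 = 133 - 42009/2 = -41743/2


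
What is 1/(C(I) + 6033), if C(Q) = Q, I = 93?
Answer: 1/6126 ≈ 0.00016324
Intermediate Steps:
1/(C(I) + 6033) = 1/(93 + 6033) = 1/6126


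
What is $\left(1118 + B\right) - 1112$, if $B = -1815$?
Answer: $-1809$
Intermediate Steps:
$\left(1118 + B\right) - 1112 = \left(1118 - 1815\right) - 1112 = -697 - 1112 = -1809$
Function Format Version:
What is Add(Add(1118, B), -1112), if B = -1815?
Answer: -1809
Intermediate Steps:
Add(Add(1118, B), -1112) = Add(Add(1118, -1815), -1112) = Add(-697, -1112) = -1809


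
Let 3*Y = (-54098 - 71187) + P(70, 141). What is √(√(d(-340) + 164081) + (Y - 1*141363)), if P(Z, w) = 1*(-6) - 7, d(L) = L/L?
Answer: √(-183129 + √164082) ≈ 427.46*I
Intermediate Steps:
d(L) = 1
P(Z, w) = -13 (P(Z, w) = -6 - 7 = -13)
Y = -41766 (Y = ((-54098 - 71187) - 13)/3 = (-125285 - 13)/3 = (⅓)*(-125298) = -41766)
√(√(d(-340) + 164081) + (Y - 1*141363)) = √(√(1 + 164081) + (-41766 - 1*141363)) = √(√164082 + (-41766 - 141363)) = √(√164082 - 183129) = √(-183129 + √164082)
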